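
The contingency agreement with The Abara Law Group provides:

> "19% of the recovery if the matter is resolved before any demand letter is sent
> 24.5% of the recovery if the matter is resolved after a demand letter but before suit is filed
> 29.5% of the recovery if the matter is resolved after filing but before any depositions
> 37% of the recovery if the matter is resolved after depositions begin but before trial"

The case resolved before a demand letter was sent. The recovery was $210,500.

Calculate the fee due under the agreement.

The matter resolved before a demand letter was sent, so the 19% rate applies.
$210,500 × 19% = $39,995.00

$39,995.00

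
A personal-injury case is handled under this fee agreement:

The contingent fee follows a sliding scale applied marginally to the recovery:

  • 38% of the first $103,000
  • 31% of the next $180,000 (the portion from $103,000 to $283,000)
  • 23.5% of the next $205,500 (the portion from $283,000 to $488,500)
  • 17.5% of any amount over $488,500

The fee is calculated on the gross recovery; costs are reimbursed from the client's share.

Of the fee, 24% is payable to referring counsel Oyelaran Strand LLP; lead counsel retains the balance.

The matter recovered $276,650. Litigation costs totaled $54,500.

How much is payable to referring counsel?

Fee base is the gross recovery, $276,650; costs are reimbursed separately.
First $103,000 at 38% = $39,140.00
Remaining $173,650 at 31% = $53,831.50
Fee: $39,140.00 + $53,831.50 = $92,971.50
Referral share: 24% of $92,971.50 = $22,313.16; lead counsel retains $92,971.50 − $22,313.16 = $70,658.34.

$22,313.16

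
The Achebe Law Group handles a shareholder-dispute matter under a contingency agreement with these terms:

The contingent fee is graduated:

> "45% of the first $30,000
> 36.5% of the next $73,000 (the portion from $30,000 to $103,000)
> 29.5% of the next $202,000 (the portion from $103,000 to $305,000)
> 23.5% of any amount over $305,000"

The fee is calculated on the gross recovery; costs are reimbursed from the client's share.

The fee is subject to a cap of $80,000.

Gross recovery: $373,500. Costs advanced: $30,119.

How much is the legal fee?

Fee base is the gross recovery, $373,500; costs are reimbursed separately.
First $30,000 at 45% = $13,500.00
Next $73,000 at 36.5% = $26,645.00
Next $202,000 at 29.5% = $59,590.00
Remaining $68,500 at 23.5% = $16,097.50
Fee: $13,500.00 + $26,645.00 + $59,590.00 + $16,097.50 = $115,832.50
$115,832.50 exceeds the $80,000 cap, so the fee is capped at $80,000.00.

$80,000.00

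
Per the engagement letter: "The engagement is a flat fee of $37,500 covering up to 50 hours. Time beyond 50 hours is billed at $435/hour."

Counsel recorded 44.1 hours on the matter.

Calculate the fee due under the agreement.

44.1 hours is within the 50-hour scope; only the flat fee applies.

$37,500.00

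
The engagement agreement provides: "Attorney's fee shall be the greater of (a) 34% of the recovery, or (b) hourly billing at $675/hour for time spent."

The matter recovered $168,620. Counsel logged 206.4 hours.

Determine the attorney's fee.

(a) 34% of $168,620 = $57,330.80
(b) 206.4 × $675 = $139,320.00
The greater is (b): $139,320.00.

$139,320.00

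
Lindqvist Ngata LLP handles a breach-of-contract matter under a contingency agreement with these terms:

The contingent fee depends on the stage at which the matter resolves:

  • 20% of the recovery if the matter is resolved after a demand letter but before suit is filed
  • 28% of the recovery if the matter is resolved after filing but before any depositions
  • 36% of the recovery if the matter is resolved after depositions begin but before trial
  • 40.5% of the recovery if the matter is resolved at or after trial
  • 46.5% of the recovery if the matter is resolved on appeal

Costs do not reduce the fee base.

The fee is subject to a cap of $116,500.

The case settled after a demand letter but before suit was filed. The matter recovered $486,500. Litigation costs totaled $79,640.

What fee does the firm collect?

$97,300.00

Fee base is the gross recovery, $486,500; costs are reimbursed separately.
The matter settled after a demand letter but before suit was filed, so the 20% rate applies.
$486,500 × 20% = $97,300.00
$97,300.00 is under the $116,500 cap.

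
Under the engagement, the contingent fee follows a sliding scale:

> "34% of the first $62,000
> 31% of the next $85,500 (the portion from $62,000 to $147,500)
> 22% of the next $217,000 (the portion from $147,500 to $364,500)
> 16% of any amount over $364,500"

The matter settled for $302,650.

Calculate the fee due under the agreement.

$81,718.00

First $62,000 at 34% = $21,080.00
Next $85,500 at 31% = $26,505.00
Remaining $155,150 at 22% = $34,133.00
Fee: $21,080.00 + $26,505.00 + $34,133.00 = $81,718.00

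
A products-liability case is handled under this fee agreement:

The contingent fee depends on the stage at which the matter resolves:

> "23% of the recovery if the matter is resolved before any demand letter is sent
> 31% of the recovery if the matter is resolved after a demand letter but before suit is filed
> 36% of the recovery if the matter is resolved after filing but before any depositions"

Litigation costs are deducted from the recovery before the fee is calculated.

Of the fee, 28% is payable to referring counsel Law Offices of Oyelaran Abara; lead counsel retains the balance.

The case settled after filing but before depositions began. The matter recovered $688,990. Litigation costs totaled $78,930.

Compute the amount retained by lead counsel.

$158,127.55

Fee base (net of costs): $688,990 − $78,930 = $610,060
The matter settled after filing but before depositions began, so the 36% rate applies.
$610,060 × 36% = $219,621.60
Referral share: 28% of $219,621.60 = $61,494.05; lead counsel retains $219,621.60 − $61,494.05 = $158,127.55.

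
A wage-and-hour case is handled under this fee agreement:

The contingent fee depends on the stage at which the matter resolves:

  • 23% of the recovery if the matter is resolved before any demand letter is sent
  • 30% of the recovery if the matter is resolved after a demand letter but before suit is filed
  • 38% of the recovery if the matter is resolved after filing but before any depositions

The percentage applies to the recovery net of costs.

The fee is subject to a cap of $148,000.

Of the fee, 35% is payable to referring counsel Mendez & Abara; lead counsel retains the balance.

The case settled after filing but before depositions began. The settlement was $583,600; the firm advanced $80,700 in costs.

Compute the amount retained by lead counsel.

Fee base (net of costs): $583,600 − $80,700 = $502,900
The matter settled after filing but before depositions began, so the 38% rate applies.
$502,900 × 38% = $191,102.00
$191,102.00 exceeds the $148,000 cap, so the fee is capped at $148,000.00.
Referral share: 35% of $148,000.00 = $51,800.00; lead counsel retains $148,000.00 − $51,800.00 = $96,200.00.

$96,200.00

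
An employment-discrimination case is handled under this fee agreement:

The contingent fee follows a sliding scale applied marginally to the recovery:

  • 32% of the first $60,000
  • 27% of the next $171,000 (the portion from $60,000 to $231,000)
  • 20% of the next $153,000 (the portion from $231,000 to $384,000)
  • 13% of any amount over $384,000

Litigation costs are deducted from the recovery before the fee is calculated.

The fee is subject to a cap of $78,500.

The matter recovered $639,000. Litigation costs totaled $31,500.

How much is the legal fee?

Fee base (net of costs): $639,000 − $31,500 = $607,500
First $60,000 at 32% = $19,200.00
Next $171,000 at 27% = $46,170.00
Next $153,000 at 20% = $30,600.00
Remaining $223,500 at 13% = $29,055.00
Fee: $19,200.00 + $46,170.00 + $30,600.00 + $29,055.00 = $125,025.00
$125,025.00 exceeds the $78,500 cap, so the fee is capped at $78,500.00.

$78,500.00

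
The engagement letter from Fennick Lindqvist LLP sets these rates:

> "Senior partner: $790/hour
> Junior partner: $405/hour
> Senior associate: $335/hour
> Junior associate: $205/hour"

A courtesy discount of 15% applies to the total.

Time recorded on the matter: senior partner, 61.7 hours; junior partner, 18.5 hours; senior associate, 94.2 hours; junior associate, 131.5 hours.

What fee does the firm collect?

$97,537.50

Senior partner: 61.7 × $790 = $48,743.00
Junior partner: 18.5 × $405 = $7,492.50
Senior associate: 94.2 × $335 = $31,557.00
Junior associate: 131.5 × $205 = $26,957.50
Subtotal: $114,750.00
Less 15% discount: −$17,212.50
Total: $114,750.00 − $17,212.50 = $97,537.50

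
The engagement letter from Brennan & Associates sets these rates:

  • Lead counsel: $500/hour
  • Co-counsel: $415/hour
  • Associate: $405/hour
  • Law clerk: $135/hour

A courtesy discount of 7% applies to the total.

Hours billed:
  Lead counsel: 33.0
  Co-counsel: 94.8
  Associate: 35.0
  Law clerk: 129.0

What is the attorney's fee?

Lead counsel: 33.0 × $500 = $16,500.00
Co-counsel: 94.8 × $415 = $39,342.00
Associate: 35.0 × $405 = $14,175.00
Law clerk: 129.0 × $135 = $17,415.00
Subtotal: $87,432.00
Less 7% discount: −$6,120.24
Total: $87,432.00 − $6,120.24 = $81,311.76

$81,311.76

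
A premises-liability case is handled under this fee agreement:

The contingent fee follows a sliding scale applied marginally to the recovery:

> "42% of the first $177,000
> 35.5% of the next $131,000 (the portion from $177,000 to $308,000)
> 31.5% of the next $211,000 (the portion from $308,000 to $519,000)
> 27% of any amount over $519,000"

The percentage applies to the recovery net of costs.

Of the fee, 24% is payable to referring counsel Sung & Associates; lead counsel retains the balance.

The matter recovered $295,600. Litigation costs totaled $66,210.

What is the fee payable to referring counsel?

Fee base (net of costs): $295,600 − $66,210 = $229,390
First $177,000 at 42% = $74,340.00
Remaining $52,390 at 35.5% = $18,598.45
Fee: $74,340.00 + $18,598.45 = $92,938.45
Referral share: 24% of $92,938.45 = $22,305.23; lead counsel retains $92,938.45 − $22,305.23 = $70,633.22.

$22,305.23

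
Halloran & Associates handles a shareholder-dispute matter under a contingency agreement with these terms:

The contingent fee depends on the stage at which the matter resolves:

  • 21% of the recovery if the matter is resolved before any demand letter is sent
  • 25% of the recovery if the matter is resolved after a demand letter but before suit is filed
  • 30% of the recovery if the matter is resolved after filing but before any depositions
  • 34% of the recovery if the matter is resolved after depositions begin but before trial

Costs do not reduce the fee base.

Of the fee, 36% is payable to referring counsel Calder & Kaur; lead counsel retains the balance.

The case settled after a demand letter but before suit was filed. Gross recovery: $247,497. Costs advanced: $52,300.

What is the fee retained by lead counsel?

$39,599.52

Fee base is the gross recovery, $247,497; costs are reimbursed separately.
The matter settled after a demand letter but before suit was filed, so the 25% rate applies.
$247,497 × 25% = $61,874.25
Referral share: 36% of $61,874.25 = $22,274.73; lead counsel retains $61,874.25 − $22,274.73 = $39,599.52.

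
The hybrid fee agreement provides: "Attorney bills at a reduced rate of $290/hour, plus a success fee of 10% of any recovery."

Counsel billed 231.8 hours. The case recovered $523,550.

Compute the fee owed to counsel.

Hourly: 231.8 × $290 = $67,222.00
Success fee: 10% of $523,550 = $52,355.00
Total: $67,222.00 + $52,355.00 = $119,577.00

$119,577.00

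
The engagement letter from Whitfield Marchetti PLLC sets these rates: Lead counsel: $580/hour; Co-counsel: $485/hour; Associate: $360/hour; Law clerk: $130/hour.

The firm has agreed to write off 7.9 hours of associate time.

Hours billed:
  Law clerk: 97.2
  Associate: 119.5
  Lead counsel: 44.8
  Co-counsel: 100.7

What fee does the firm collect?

Lead counsel: 44.8 × $580 = $25,984.00
Co-counsel: 100.7 × $485 = $48,839.50
Associate: 119.5 × $360 = $43,020.00
Law clerk: 97.2 × $130 = $12,636.00
Subtotal: $130,479.50
Write-off: 7.9 × $360 = $2,844.00
Total: $130,479.50 − $2,844.00 = $127,635.50

$127,635.50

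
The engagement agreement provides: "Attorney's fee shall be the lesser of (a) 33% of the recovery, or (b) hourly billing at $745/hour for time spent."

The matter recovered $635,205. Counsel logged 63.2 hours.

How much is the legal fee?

(a) 33% of $635,205 = $209,617.65
(b) 63.2 × $745 = $47,084.00
The lesser is (b): $47,084.00.

$47,084.00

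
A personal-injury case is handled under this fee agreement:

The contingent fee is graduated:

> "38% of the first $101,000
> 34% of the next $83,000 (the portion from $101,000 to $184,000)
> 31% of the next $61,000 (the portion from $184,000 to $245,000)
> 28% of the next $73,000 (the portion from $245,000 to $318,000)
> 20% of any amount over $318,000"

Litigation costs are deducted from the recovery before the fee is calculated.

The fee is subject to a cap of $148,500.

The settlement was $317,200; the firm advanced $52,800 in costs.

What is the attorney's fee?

$90,942.00

Fee base (net of costs): $317,200 − $52,800 = $264,400
First $101,000 at 38% = $38,380.00
Next $83,000 at 34% = $28,220.00
Next $61,000 at 31% = $18,910.00
Remaining $19,400 at 28% = $5,432.00
Fee: $38,380.00 + $28,220.00 + $18,910.00 + $5,432.00 = $90,942.00
$90,942.00 is under the $148,500 cap.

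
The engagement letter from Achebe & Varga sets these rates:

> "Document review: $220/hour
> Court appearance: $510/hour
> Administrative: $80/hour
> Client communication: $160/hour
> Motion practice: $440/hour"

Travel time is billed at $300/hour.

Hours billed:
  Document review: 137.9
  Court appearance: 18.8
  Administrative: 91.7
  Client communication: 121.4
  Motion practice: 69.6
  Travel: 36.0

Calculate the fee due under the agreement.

$108,110.00

Document review: 137.9 × $220 = $30,338.00
Court appearance: 18.8 × $510 = $9,588.00
Administrative: 91.7 × $80 = $7,336.00
Client communication: 121.4 × $160 = $19,424.00
Motion practice: 69.6 × $440 = $30,624.00
Subtotal: $30,338.00 + $9,588.00 + $7,336.00 + $19,424.00 + $30,624.00 = $97,310.00
Travel: 36.0 × $300 = $10,800.00
Total: $97,310.00 + $10,800.00 = $108,110.00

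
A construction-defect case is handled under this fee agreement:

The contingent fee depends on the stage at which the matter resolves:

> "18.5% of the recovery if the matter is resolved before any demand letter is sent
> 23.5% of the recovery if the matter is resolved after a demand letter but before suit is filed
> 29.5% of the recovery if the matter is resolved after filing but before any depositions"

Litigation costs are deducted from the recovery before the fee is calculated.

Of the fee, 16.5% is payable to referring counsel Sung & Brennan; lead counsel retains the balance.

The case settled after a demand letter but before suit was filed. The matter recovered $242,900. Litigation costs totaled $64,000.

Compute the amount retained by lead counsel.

Fee base (net of costs): $242,900 − $64,000 = $178,900
The matter settled after a demand letter but before suit was filed, so the 23.5% rate applies.
$178,900 × 23.5% = $42,041.50
Referral share: 16.5% of $42,041.50 = $6,936.85; lead counsel retains $42,041.50 − $6,936.85 = $35,104.65.

$35,104.65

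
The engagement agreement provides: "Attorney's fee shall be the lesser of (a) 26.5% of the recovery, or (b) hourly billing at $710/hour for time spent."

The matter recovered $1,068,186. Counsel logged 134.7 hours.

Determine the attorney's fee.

(a) 26.5% of $1,068,186 = $283,069.29
(b) 134.7 × $710 = $95,637.00
The lesser is (b): $95,637.00.

$95,637.00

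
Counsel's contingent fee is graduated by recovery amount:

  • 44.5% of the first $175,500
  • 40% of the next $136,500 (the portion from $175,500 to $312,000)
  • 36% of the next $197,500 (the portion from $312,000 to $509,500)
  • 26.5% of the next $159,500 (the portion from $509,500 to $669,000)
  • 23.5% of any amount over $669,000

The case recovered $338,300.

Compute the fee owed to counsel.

$142,165.50

First $175,500 at 44.5% = $78,097.50
Next $136,500 at 40% = $54,600.00
Remaining $26,300 at 36% = $9,468.00
Fee: $78,097.50 + $54,600.00 + $9,468.00 = $142,165.50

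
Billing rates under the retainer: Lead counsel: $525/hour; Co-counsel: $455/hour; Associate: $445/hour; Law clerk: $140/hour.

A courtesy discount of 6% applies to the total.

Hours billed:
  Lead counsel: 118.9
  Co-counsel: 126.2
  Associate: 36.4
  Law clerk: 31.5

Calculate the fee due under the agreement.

$132,024.41

Lead counsel: 118.9 × $525 = $62,422.50
Co-counsel: 126.2 × $455 = $57,421.00
Associate: 36.4 × $445 = $16,198.00
Law clerk: 31.5 × $140 = $4,410.00
Subtotal: $140,451.50
Less 6% discount: −$8,427.09
Total: $140,451.50 − $8,427.09 = $132,024.41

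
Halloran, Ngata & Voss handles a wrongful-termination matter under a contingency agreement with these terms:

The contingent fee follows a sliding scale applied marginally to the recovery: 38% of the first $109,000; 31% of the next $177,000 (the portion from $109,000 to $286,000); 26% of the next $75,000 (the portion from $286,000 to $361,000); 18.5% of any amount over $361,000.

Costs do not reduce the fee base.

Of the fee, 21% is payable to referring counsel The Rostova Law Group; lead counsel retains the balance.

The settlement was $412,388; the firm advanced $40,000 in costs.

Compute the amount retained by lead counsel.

Fee base is the gross recovery, $412,388; costs are reimbursed separately.
First $109,000 at 38% = $41,420.00
Next $177,000 at 31% = $54,870.00
Next $75,000 at 26% = $19,500.00
Remaining $51,388 at 18.5% = $9,506.78
Fee: $41,420.00 + $54,870.00 + $19,500.00 + $9,506.78 = $125,296.78
Referral share: 21% of $125,296.78 = $26,312.32; lead counsel retains $125,296.78 − $26,312.32 = $98,984.46.

$98,984.46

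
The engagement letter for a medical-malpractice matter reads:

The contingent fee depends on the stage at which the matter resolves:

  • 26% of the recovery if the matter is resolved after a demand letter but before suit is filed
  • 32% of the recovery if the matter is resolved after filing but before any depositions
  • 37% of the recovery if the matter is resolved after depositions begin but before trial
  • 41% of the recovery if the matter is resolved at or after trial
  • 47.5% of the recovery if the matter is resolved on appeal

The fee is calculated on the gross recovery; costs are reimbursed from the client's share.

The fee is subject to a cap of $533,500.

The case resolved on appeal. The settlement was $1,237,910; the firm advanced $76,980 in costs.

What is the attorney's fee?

$533,500.00

Fee base is the gross recovery, $1,237,910; costs are reimbursed separately.
The matter resolved on appeal, so the 47.5% rate applies.
$1,237,910 × 47.5% = $588,007.25
$588,007.25 exceeds the $533,500 cap, so the fee is capped at $533,500.00.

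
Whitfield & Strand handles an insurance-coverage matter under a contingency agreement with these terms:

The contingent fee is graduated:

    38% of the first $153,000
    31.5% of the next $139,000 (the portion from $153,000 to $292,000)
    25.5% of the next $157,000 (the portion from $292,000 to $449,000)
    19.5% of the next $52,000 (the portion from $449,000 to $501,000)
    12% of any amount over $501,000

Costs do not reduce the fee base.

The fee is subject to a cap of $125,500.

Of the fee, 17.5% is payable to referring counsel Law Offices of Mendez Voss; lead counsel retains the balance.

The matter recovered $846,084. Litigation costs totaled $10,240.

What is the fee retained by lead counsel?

$103,537.50

Fee base is the gross recovery, $846,084; costs are reimbursed separately.
First $153,000 at 38% = $58,140.00
Next $139,000 at 31.5% = $43,785.00
Next $157,000 at 25.5% = $40,035.00
Next $52,000 at 19.5% = $10,140.00
Remaining $345,084 at 12% = $41,410.08
Fee: $58,140.00 + $43,785.00 + $40,035.00 + $10,140.00 + $41,410.08 = $193,510.08
$193,510.08 exceeds the $125,500 cap, so the fee is capped at $125,500.00.
Referral share: 17.5% of $125,500.00 = $21,962.50; lead counsel retains $125,500.00 − $21,962.50 = $103,537.50.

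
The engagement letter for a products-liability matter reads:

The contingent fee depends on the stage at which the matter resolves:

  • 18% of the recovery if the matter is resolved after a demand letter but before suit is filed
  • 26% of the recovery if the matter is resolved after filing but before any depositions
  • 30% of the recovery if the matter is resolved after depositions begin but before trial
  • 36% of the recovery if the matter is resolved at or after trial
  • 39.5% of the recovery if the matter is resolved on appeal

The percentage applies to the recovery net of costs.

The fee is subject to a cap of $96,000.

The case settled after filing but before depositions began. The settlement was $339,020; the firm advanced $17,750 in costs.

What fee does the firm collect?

$83,530.20

Fee base (net of costs): $339,020 − $17,750 = $321,270
The matter settled after filing but before depositions began, so the 26% rate applies.
$321,270 × 26% = $83,530.20
$83,530.20 is under the $96,000 cap.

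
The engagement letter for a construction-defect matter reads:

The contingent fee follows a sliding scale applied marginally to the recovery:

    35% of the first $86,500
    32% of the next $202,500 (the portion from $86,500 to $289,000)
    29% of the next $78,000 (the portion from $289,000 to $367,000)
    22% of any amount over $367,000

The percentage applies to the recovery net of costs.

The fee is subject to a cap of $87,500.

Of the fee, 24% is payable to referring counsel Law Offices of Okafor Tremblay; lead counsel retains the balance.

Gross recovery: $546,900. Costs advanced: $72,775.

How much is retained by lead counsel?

$66,500.00

Fee base (net of costs): $546,900 − $72,775 = $474,125
First $86,500 at 35% = $30,275.00
Next $202,500 at 32% = $64,800.00
Next $78,000 at 29% = $22,620.00
Remaining $107,125 at 22% = $23,567.50
Fee: $30,275.00 + $64,800.00 + $22,620.00 + $23,567.50 = $141,262.50
$141,262.50 exceeds the $87,500 cap, so the fee is capped at $87,500.00.
Referral share: 24% of $87,500.00 = $21,000.00; lead counsel retains $87,500.00 − $21,000.00 = $66,500.00.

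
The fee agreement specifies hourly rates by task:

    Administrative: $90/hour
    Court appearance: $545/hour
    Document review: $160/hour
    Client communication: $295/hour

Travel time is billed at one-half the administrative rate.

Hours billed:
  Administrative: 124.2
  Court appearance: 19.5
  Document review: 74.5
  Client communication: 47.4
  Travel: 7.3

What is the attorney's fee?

$48,037.00

Administrative: 124.2 × $90 = $11,178.00
Court appearance: 19.5 × $545 = $10,627.50
Document review: 74.5 × $160 = $11,920.00
Client communication: 47.4 × $295 = $13,983.00
Subtotal: $11,178.00 + $10,627.50 + $11,920.00 + $13,983.00 = $47,708.50
Travel: 7.3 × ($90 ÷ 2) = 7.3 × $45.00 = $328.50
Total: $47,708.50 + $328.50 = $48,037.00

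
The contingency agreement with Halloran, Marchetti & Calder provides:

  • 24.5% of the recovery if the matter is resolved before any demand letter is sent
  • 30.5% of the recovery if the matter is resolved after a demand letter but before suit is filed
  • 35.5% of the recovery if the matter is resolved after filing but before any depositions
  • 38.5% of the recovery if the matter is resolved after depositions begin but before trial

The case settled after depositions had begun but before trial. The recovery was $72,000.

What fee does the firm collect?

$27,720.00

The matter settled after depositions had begun but before trial, so the 38.5% rate applies.
$72,000 × 38.5% = $27,720.00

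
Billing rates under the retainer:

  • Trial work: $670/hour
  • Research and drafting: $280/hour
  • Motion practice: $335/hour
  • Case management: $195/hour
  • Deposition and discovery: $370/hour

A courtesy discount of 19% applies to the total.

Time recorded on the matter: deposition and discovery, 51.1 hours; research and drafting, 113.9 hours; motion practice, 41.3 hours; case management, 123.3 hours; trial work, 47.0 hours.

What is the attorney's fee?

Trial work: 47.0 × $670 = $31,490.00
Research and drafting: 113.9 × $280 = $31,892.00
Motion practice: 41.3 × $335 = $13,835.50
Case management: 123.3 × $195 = $24,043.50
Deposition and discovery: 51.1 × $370 = $18,907.00
Subtotal: $120,168.00
Less 19% discount: −$22,831.92
Total: $120,168.00 − $22,831.92 = $97,336.08

$97,336.08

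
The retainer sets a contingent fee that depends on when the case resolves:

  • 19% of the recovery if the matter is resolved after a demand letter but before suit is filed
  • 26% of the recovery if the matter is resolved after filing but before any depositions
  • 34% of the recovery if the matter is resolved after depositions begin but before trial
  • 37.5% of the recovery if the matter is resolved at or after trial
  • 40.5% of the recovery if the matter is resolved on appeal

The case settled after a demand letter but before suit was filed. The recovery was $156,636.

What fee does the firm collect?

$29,760.84

The matter settled after a demand letter but before suit was filed, so the 19% rate applies.
$156,636 × 19% = $29,760.84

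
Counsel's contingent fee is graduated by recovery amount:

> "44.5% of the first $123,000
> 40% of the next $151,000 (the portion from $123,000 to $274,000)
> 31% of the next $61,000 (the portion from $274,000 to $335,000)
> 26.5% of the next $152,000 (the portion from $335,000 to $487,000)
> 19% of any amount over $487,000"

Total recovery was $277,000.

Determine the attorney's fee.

First $123,000 at 44.5% = $54,735.00
Next $151,000 at 40% = $60,400.00
Remaining $3,000 at 31% = $930.00
Fee: $54,735.00 + $60,400.00 + $930.00 = $116,065.00

$116,065.00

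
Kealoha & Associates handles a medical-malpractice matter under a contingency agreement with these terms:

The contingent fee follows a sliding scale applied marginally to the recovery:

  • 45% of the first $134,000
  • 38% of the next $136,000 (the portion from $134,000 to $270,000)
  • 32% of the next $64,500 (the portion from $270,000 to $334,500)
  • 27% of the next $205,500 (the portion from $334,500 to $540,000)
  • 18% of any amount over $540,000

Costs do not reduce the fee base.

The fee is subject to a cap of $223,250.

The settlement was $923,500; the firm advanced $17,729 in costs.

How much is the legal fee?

$223,250.00

Fee base is the gross recovery, $923,500; costs are reimbursed separately.
First $134,000 at 45% = $60,300.00
Next $136,000 at 38% = $51,680.00
Next $64,500 at 32% = $20,640.00
Next $205,500 at 27% = $55,485.00
Remaining $383,500 at 18% = $69,030.00
Fee: $60,300.00 + $51,680.00 + $20,640.00 + $55,485.00 + $69,030.00 = $257,135.00
$257,135.00 exceeds the $223,250 cap, so the fee is capped at $223,250.00.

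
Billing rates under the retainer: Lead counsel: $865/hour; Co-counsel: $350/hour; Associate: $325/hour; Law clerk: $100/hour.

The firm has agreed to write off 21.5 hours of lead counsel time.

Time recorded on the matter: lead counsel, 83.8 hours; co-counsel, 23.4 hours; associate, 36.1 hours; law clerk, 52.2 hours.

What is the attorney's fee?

$79,032.00

Lead counsel: 83.8 × $865 = $72,487.00
Co-counsel: 23.4 × $350 = $8,190.00
Associate: 36.1 × $325 = $11,732.50
Law clerk: 52.2 × $100 = $5,220.00
Subtotal: $97,629.50
Write-off: 21.5 × $865 = $18,597.50
Total: $97,629.50 − $18,597.50 = $79,032.00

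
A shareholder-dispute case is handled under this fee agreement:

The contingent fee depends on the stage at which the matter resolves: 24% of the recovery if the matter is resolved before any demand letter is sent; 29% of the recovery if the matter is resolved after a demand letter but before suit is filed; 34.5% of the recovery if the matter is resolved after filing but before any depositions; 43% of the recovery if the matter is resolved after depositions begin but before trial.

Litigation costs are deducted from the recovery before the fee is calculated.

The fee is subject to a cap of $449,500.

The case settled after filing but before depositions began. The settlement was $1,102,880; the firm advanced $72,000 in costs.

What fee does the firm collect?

$355,653.60

Fee base (net of costs): $1,102,880 − $72,000 = $1,030,880
The matter settled after filing but before depositions began, so the 34.5% rate applies.
$1,030,880 × 34.5% = $355,653.60
$355,653.60 is under the $449,500 cap.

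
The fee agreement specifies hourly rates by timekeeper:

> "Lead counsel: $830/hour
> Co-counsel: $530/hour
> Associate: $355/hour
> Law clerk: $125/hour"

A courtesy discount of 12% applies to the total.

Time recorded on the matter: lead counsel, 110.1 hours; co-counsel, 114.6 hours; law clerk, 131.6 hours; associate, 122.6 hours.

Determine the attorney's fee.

$186,642.72

Lead counsel: 110.1 × $830 = $91,383.00
Co-counsel: 114.6 × $530 = $60,738.00
Associate: 122.6 × $355 = $43,523.00
Law clerk: 131.6 × $125 = $16,450.00
Subtotal: $212,094.00
Less 12% discount: −$25,451.28
Total: $212,094.00 − $25,451.28 = $186,642.72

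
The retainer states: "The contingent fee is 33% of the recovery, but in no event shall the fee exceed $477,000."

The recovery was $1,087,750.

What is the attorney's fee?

$358,957.50

33% of $1,087,750 = $358,957.50
That is under the $477,000 cap.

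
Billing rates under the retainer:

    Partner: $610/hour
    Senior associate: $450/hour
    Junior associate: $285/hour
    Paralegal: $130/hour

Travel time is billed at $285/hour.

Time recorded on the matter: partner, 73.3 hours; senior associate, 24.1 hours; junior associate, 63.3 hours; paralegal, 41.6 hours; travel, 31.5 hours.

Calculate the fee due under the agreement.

$87,984.00

Partner: 73.3 × $610 = $44,713.00
Senior associate: 24.1 × $450 = $10,845.00
Junior associate: 63.3 × $285 = $18,040.50
Paralegal: 41.6 × $130 = $5,408.00
Subtotal: $44,713.00 + $10,845.00 + $18,040.50 + $5,408.00 = $79,006.50
Travel: 31.5 × $285 = $8,977.50
Total: $79,006.50 + $8,977.50 = $87,984.00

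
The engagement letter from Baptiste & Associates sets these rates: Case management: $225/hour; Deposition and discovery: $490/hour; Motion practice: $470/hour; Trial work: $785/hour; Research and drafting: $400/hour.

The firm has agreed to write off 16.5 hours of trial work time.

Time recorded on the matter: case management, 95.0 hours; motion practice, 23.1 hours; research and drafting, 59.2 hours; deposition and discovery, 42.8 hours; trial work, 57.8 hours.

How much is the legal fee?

Case management: 95.0 × $225 = $21,375.00
Deposition and discovery: 42.8 × $490 = $20,972.00
Motion practice: 23.1 × $470 = $10,857.00
Trial work: 57.8 × $785 = $45,373.00
Research and drafting: 59.2 × $400 = $23,680.00
Subtotal: $122,257.00
Write-off: 16.5 × $785 = $12,952.50
Total: $122,257.00 − $12,952.50 = $109,304.50

$109,304.50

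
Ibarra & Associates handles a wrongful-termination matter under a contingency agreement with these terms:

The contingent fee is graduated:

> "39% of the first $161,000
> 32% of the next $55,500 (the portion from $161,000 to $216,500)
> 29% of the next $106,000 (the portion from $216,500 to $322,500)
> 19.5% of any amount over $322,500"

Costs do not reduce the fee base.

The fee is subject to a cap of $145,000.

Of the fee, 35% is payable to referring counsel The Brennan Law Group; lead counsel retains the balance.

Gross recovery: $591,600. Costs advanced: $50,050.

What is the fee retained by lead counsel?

$94,250.00

Fee base is the gross recovery, $591,600; costs are reimbursed separately.
First $161,000 at 39% = $62,790.00
Next $55,500 at 32% = $17,760.00
Next $106,000 at 29% = $30,740.00
Remaining $269,100 at 19.5% = $52,474.50
Fee: $62,790.00 + $17,760.00 + $30,740.00 + $52,474.50 = $163,764.50
$163,764.50 exceeds the $145,000 cap, so the fee is capped at $145,000.00.
Referral share: 35% of $145,000.00 = $50,750.00; lead counsel retains $145,000.00 − $50,750.00 = $94,250.00.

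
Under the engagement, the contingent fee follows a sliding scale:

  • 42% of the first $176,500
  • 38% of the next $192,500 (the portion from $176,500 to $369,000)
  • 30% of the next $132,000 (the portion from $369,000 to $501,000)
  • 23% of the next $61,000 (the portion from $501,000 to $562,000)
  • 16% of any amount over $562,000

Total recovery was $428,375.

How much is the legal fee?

First $176,500 at 42% = $74,130.00
Next $192,500 at 38% = $73,150.00
Remaining $59,375 at 30% = $17,812.50
Fee: $74,130.00 + $73,150.00 + $17,812.50 = $165,092.50

$165,092.50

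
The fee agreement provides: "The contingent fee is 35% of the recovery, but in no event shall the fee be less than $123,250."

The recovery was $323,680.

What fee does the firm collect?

35% of $323,680 = $113,288.00
That is below the $123,250 minimum, so the minimum applies.

$123,250.00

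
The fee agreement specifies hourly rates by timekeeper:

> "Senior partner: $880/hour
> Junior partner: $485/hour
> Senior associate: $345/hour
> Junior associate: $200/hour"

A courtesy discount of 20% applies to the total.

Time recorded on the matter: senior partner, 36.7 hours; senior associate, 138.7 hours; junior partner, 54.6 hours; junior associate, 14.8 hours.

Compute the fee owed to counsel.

$87,670.80

Senior partner: 36.7 × $880 = $32,296.00
Junior partner: 54.6 × $485 = $26,481.00
Senior associate: 138.7 × $345 = $47,851.50
Junior associate: 14.8 × $200 = $2,960.00
Subtotal: $109,588.50
Less 20% discount: −$21,917.70
Total: $109,588.50 − $21,917.70 = $87,670.80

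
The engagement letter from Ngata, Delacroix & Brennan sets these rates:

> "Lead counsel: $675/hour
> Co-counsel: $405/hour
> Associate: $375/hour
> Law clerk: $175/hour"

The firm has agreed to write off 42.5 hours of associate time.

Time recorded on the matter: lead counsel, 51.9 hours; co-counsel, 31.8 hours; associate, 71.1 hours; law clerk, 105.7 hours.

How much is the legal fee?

$77,134.00

Lead counsel: 51.9 × $675 = $35,032.50
Co-counsel: 31.8 × $405 = $12,879.00
Associate: 71.1 × $375 = $26,662.50
Law clerk: 105.7 × $175 = $18,497.50
Subtotal: $93,071.50
Write-off: 42.5 × $375 = $15,937.50
Total: $93,071.50 − $15,937.50 = $77,134.00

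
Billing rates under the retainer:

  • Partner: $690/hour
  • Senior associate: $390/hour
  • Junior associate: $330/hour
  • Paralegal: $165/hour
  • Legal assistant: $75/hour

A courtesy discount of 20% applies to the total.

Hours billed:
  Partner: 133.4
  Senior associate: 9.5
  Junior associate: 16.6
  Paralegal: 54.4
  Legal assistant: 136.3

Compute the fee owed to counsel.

$96,342.00

Partner: 133.4 × $690 = $92,046.00
Senior associate: 9.5 × $390 = $3,705.00
Junior associate: 16.6 × $330 = $5,478.00
Paralegal: 54.4 × $165 = $8,976.00
Legal assistant: 136.3 × $75 = $10,222.50
Subtotal: $120,427.50
Less 20% discount: −$24,085.50
Total: $120,427.50 − $24,085.50 = $96,342.00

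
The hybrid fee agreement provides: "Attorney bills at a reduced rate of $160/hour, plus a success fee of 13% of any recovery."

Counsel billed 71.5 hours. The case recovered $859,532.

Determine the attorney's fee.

Hourly: 71.5 × $160 = $11,440.00
Success fee: 13% of $859,532 = $111,739.16
Total: $11,440.00 + $111,739.16 = $123,179.16

$123,179.16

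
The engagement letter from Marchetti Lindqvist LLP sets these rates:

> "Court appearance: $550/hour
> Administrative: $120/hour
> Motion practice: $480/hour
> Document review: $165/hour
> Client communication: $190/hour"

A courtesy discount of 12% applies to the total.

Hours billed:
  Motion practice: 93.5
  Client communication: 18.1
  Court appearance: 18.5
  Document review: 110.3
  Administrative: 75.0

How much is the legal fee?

Court appearance: 18.5 × $550 = $10,175.00
Administrative: 75.0 × $120 = $9,000.00
Motion practice: 93.5 × $480 = $44,880.00
Document review: 110.3 × $165 = $18,199.50
Client communication: 18.1 × $190 = $3,439.00
Subtotal: $85,693.50
Less 12% discount: −$10,283.22
Total: $85,693.50 − $10,283.22 = $75,410.28

$75,410.28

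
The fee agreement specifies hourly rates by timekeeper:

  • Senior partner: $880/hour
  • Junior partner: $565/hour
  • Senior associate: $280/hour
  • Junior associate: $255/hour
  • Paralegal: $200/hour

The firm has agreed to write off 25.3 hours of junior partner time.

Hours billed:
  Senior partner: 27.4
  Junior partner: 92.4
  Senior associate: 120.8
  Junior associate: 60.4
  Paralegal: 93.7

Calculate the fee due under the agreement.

Senior partner: 27.4 × $880 = $24,112.00
Junior partner: 92.4 × $565 = $52,206.00
Senior associate: 120.8 × $280 = $33,824.00
Junior associate: 60.4 × $255 = $15,402.00
Paralegal: 93.7 × $200 = $18,740.00
Subtotal: $144,284.00
Write-off: 25.3 × $565 = $14,294.50
Total: $144,284.00 − $14,294.50 = $129,989.50

$129,989.50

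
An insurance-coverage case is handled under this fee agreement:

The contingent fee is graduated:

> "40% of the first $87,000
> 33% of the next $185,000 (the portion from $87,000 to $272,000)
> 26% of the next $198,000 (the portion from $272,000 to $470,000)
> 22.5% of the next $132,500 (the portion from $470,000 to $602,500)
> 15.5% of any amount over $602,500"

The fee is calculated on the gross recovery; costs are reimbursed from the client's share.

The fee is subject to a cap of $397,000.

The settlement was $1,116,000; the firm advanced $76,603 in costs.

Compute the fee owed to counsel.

Fee base is the gross recovery, $1,116,000; costs are reimbursed separately.
First $87,000 at 40% = $34,800.00
Next $185,000 at 33% = $61,050.00
Next $198,000 at 26% = $51,480.00
Next $132,500 at 22.5% = $29,812.50
Remaining $513,500 at 15.5% = $79,592.50
Fee: $34,800.00 + $61,050.00 + $51,480.00 + $29,812.50 + $79,592.50 = $256,735.00
$256,735.00 is under the $397,000 cap.

$256,735.00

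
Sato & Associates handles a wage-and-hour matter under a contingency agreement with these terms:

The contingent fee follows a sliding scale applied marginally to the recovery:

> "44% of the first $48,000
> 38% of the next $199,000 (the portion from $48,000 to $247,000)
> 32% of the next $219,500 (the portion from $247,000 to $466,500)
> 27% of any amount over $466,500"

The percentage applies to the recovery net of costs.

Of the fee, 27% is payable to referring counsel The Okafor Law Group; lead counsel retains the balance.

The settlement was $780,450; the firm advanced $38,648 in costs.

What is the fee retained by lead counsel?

$176,157.42

Fee base (net of costs): $780,450 − $38,648 = $741,802
First $48,000 at 44% = $21,120.00
Next $199,000 at 38% = $75,620.00
Next $219,500 at 32% = $70,240.00
Remaining $275,302 at 27% = $74,331.54
Fee: $21,120.00 + $75,620.00 + $70,240.00 + $74,331.54 = $241,311.54
Referral share: 27% of $241,311.54 = $65,154.12; lead counsel retains $241,311.54 − $65,154.12 = $176,157.42.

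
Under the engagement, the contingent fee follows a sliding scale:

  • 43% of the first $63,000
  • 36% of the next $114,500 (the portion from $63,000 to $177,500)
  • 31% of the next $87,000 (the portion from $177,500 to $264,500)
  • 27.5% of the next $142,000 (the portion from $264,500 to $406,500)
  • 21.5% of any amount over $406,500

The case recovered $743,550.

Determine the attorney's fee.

$206,795.75

First $63,000 at 43% = $27,090.00
Next $114,500 at 36% = $41,220.00
Next $87,000 at 31% = $26,970.00
Next $142,000 at 27.5% = $39,050.00
Remaining $337,050 at 21.5% = $72,465.75
Fee: $27,090.00 + $41,220.00 + $26,970.00 + $39,050.00 + $72,465.75 = $206,795.75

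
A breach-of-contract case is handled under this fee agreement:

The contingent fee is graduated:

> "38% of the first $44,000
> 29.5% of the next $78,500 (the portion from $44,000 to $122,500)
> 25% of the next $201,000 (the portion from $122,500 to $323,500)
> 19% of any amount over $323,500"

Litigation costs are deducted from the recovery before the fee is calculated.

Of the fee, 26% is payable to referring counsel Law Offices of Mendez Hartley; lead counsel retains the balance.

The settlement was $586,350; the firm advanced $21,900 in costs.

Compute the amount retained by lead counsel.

$100,571.92

Fee base (net of costs): $586,350 − $21,900 = $564,450
First $44,000 at 38% = $16,720.00
Next $78,500 at 29.5% = $23,157.50
Next $201,000 at 25% = $50,250.00
Remaining $240,950 at 19% = $45,780.50
Fee: $16,720.00 + $23,157.50 + $50,250.00 + $45,780.50 = $135,908.00
Referral share: 26% of $135,908.00 = $35,336.08; lead counsel retains $135,908.00 − $35,336.08 = $100,571.92.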